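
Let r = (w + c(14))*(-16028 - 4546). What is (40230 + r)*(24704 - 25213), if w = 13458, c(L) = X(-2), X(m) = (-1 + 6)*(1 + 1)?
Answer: 141018654618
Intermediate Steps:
X(m) = 10 (X(m) = 5*2 = 10)
c(L) = 10
r = -277090632 (r = (13458 + 10)*(-16028 - 4546) = 13468*(-20574) = -277090632)
(40230 + r)*(24704 - 25213) = (40230 - 277090632)*(24704 - 25213) = -277050402*(-509) = 141018654618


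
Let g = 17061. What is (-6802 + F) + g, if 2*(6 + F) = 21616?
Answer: 21061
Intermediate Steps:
F = 10802 (F = -6 + (1/2)*21616 = -6 + 10808 = 10802)
(-6802 + F) + g = (-6802 + 10802) + 17061 = 4000 + 17061 = 21061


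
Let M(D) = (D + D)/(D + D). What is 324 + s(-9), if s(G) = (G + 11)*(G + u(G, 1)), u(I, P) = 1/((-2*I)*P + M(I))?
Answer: 5816/19 ≈ 306.11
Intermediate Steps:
M(D) = 1 (M(D) = (2*D)/((2*D)) = (2*D)*(1/(2*D)) = 1)
u(I, P) = 1/(1 - 2*I*P) (u(I, P) = 1/((-2*I)*P + 1) = 1/(-2*I*P + 1) = 1/(1 - 2*I*P))
s(G) = (11 + G)*(G - 1/(-1 + 2*G)) (s(G) = (G + 11)*(G - 1/(-1 + 2*G*1)) = (11 + G)*(G - 1/(-1 + 2*G)))
324 + s(-9) = 324 + (-11 - 1*(-9) - 9*(-1 + 2*(-9))*(11 - 9))/(-1 + 2*(-9)) = 324 + (-11 + 9 - 9*(-1 - 18)*2)/(-1 - 18) = 324 + (-11 + 9 - 9*(-19)*2)/(-19) = 324 - (-11 + 9 + 342)/19 = 324 - 1/19*340 = 324 - 340/19 = 5816/19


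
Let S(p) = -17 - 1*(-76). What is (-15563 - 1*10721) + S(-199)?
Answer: -26225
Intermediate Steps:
S(p) = 59 (S(p) = -17 + 76 = 59)
(-15563 - 1*10721) + S(-199) = (-15563 - 1*10721) + 59 = (-15563 - 10721) + 59 = -26284 + 59 = -26225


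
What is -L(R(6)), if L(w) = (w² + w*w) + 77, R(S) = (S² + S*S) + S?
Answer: -12245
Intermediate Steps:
R(S) = S + 2*S² (R(S) = (S² + S²) + S = 2*S² + S = S + 2*S²)
L(w) = 77 + 2*w² (L(w) = (w² + w²) + 77 = 2*w² + 77 = 77 + 2*w²)
-L(R(6)) = -(77 + 2*(6*(1 + 2*6))²) = -(77 + 2*(6*(1 + 12))²) = -(77 + 2*(6*13)²) = -(77 + 2*78²) = -(77 + 2*6084) = -(77 + 12168) = -1*12245 = -12245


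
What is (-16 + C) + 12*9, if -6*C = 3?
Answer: 183/2 ≈ 91.500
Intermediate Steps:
C = -½ (C = -⅙*3 = -½ ≈ -0.50000)
(-16 + C) + 12*9 = (-16 - ½) + 12*9 = -33/2 + 108 = 183/2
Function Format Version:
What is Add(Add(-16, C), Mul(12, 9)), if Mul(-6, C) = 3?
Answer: Rational(183, 2) ≈ 91.500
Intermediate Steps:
C = Rational(-1, 2) (C = Mul(Rational(-1, 6), 3) = Rational(-1, 2) ≈ -0.50000)
Add(Add(-16, C), Mul(12, 9)) = Add(Add(-16, Rational(-1, 2)), Mul(12, 9)) = Add(Rational(-33, 2), 108) = Rational(183, 2)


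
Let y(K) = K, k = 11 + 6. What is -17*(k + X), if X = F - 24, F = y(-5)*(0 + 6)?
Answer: 629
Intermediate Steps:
k = 17
F = -30 (F = -5*(0 + 6) = -5*6 = -30)
X = -54 (X = -30 - 24 = -54)
-17*(k + X) = -17*(17 - 54) = -17*(-37) = 629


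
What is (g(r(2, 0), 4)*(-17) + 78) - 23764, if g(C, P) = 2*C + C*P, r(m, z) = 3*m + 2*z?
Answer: -24298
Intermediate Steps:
r(m, z) = 2*z + 3*m
(g(r(2, 0), 4)*(-17) + 78) - 23764 = (((2*0 + 3*2)*(2 + 4))*(-17) + 78) - 23764 = (((0 + 6)*6)*(-17) + 78) - 23764 = ((6*6)*(-17) + 78) - 23764 = (36*(-17) + 78) - 23764 = (-612 + 78) - 23764 = -534 - 23764 = -24298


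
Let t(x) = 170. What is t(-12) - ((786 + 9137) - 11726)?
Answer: 1973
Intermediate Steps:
t(-12) - ((786 + 9137) - 11726) = 170 - ((786 + 9137) - 11726) = 170 - (9923 - 11726) = 170 - 1*(-1803) = 170 + 1803 = 1973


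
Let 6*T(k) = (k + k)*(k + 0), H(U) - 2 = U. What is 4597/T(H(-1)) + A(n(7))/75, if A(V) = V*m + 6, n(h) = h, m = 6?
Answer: 344791/25 ≈ 13792.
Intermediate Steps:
H(U) = 2 + U
A(V) = 6 + 6*V (A(V) = V*6 + 6 = 6*V + 6 = 6 + 6*V)
T(k) = k**2/3 (T(k) = ((k + k)*(k + 0))/6 = ((2*k)*k)/6 = (2*k**2)/6 = k**2/3)
4597/T(H(-1)) + A(n(7))/75 = 4597/(((2 - 1)**2/3)) + (6 + 6*7)/75 = 4597/(((1/3)*1**2)) + (6 + 42)*(1/75) = 4597/(((1/3)*1)) + 48*(1/75) = 4597/(1/3) + 16/25 = 4597*3 + 16/25 = 13791 + 16/25 = 344791/25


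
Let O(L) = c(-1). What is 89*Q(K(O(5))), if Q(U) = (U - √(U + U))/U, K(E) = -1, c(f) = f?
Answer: 89 + 89*I*√2 ≈ 89.0 + 125.86*I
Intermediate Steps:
O(L) = -1
Q(U) = (U - √2*√U)/U (Q(U) = (U - √(2*U))/U = (U - √2*√U)/U)
89*Q(K(O(5))) = 89*(1 - √2/√(-1)) = 89*(1 - √2*(-I)) = 89*(1 + I*√2) = 89 + 89*I*√2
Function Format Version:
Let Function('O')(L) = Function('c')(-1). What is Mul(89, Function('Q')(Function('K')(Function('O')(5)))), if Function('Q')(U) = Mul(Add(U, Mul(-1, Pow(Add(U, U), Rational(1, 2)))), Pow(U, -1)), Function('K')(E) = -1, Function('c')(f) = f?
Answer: Add(89, Mul(89, I, Pow(2, Rational(1, 2)))) ≈ Add(89.000, Mul(125.86, I))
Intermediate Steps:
Function('O')(L) = -1
Function('Q')(U) = Mul(Pow(U, -1), Add(U, Mul(-1, Pow(2, Rational(1, 2)), Pow(U, Rational(1, 2))))) (Function('Q')(U) = Mul(Add(U, Mul(-1, Pow(Mul(2, U), Rational(1, 2)))), Pow(U, -1)) = Mul(Add(U, Mul(-1, Mul(Pow(2, Rational(1, 2)), Pow(U, Rational(1, 2))))), Pow(U, -1)) = Mul(Add(U, Mul(-1, Pow(2, Rational(1, 2)), Pow(U, Rational(1, 2)))), Pow(U, -1)) = Mul(Pow(U, -1), Add(U, Mul(-1, Pow(2, Rational(1, 2)), Pow(U, Rational(1, 2))))))
Mul(89, Function('Q')(Function('K')(Function('O')(5)))) = Mul(89, Add(1, Mul(-1, Pow(2, Rational(1, 2)), Pow(-1, Rational(-1, 2))))) = Mul(89, Add(1, Mul(-1, Pow(2, Rational(1, 2)), Mul(-1, I)))) = Mul(89, Add(1, Mul(I, Pow(2, Rational(1, 2))))) = Add(89, Mul(89, I, Pow(2, Rational(1, 2))))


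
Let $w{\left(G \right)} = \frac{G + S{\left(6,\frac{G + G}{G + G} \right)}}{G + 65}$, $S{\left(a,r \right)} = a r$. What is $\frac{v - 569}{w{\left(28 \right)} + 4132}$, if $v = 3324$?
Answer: $\frac{51243}{76862} \approx 0.66669$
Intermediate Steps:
$w{\left(G \right)} = \frac{6 + G}{65 + G}$ ($w{\left(G \right)} = \frac{G + 6 \frac{G + G}{G + G}}{G + 65} = \frac{G + 6 \frac{2 G}{2 G}}{65 + G} = \frac{G + 6 \cdot 2 G \frac{1}{2 G}}{65 + G} = \frac{G + 6 \cdot 1}{65 + G} = \frac{G + 6}{65 + G} = \frac{6 + G}{65 + G}$)
$\frac{v - 569}{w{\left(28 \right)} + 4132} = \frac{3324 - 569}{\frac{6 + 28}{65 + 28} + 4132} = \frac{2755}{\frac{1}{93} \cdot 34 + 4132} = \frac{2755}{\frac{34}{93} + 4132} = \frac{2755}{\frac{384310}{93}} = 2755 \cdot \frac{93}{384310} = \frac{51243}{76862}$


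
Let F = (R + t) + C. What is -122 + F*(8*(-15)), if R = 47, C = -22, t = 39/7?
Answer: -26534/7 ≈ -3790.6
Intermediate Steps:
t = 39/7 (t = 39*(⅐) = 39/7 ≈ 5.5714)
F = 214/7 (F = (47 + 39/7) - 22 = 368/7 - 22 = 214/7 ≈ 30.571)
-122 + F*(8*(-15)) = -122 + 214*(8*(-15))/7 = -122 + (214/7)*(-120) = -122 - 25680/7 = -26534/7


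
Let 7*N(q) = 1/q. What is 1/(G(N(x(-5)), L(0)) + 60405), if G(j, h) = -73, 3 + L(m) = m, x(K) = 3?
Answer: 1/60332 ≈ 1.6575e-5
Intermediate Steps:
L(m) = -3 + m
N(q) = 1/(7*q)
1/(G(N(x(-5)), L(0)) + 60405) = 1/(-73 + 60405) = 1/60332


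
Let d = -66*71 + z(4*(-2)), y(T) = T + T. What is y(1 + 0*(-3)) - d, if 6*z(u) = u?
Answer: 14068/3 ≈ 4689.3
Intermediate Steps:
y(T) = 2*T
z(u) = u/6
d = -14062/3 (d = -66*71 + (4*(-2))/6 = -4686 + (1/6)*(-8) = -4686 - 4/3 = -14062/3 ≈ -4687.3)
y(1 + 0*(-3)) - d = 2*(1 + 0*(-3)) - 1*(-14062/3) = 2*(1 + 0) + 14062/3 = 2*1 + 14062/3 = 2 + 14062/3 = 14068/3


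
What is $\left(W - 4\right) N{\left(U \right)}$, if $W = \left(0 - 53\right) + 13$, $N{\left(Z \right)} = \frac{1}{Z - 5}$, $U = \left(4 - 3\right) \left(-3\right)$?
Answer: $\frac{11}{2} \approx 5.5$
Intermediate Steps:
$U = -3$ ($U = 1 \left(-3\right) = -3$)
$N{\left(Z \right)} = \frac{1}{-5 + Z}$
$W = -40$ ($W = -53 + 13 = -40$)
$\left(W - 4\right) N{\left(U \right)} = \frac{-40 - 4}{-5 - 3} = - \frac{44}{-8} = \left(-44\right) \left(- \frac{1}{8}\right) = \frac{11}{2}$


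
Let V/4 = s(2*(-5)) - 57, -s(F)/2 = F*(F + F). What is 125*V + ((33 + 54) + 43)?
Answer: -228370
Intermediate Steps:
s(F) = -4*F² (s(F) = -2*F*(F + F) = -2*F*2*F = -4*F²)
V = -1828 (V = 4*(-4*(2*(-5))² - 57) = 4*(-4*(-10)² - 57) = 4*(-4*100 - 57) = 4*(-400 - 57) = 4*(-457) = -1828)
125*V + ((33 + 54) + 43) = 125*(-1828) + ((33 + 54) + 43) = -228500 + (87 + 43) = -228500 + 130 = -228370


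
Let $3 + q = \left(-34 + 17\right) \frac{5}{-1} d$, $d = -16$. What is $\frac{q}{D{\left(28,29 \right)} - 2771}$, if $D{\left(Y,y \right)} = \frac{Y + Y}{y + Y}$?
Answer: $\frac{77691}{157891} \approx 0.49205$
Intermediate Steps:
$D{\left(Y,y \right)} = \frac{2 Y}{Y + y}$
$q = -1363$ ($q = -3 + \left(-34 + 17\right) \frac{5}{-1} \left(-16\right) = -3 - 17 \cdot 5 \left(-1\right) \left(-16\right) = -3 - 17 \left(\left(-5\right) \left(-16\right)\right) = -3 - 1360 = -1363$)
$\frac{q}{D{\left(28,29 \right)} - 2771} = - \frac{1363}{2 \cdot 28 \frac{1}{28 + 29} - 2771} = - \frac{1363}{2 \cdot 28 \cdot \frac{1}{57} - 2771} = - \frac{1363}{\frac{56}{57} - 2771} = - \frac{1363}{- \frac{157891}{57}} = \left(-1363\right) \left(- \frac{57}{157891}\right) = \frac{77691}{157891}$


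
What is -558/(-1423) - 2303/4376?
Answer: -835361/6227048 ≈ -0.13415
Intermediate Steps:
-558/(-1423) - 2303/4376 = -558*(-1/1423) - 2303*1/4376 = 558/1423 - 2303/4376 = -835361/6227048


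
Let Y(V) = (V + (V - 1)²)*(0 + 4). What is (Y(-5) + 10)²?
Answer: 17956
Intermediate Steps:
Y(V) = 4*V + 4*(-1 + V)² (Y(V) = (V + (-1 + V)²)*4 = 4*V + 4*(-1 + V)²)
(Y(-5) + 10)² = ((4*(-5) + 4*(-1 - 5)²) + 10)² = ((-20 + 4*(-6)²) + 10)² = ((-20 + 4*36) + 10)² = ((-20 + 144) + 10)² = (124 + 10)² = 134² = 17956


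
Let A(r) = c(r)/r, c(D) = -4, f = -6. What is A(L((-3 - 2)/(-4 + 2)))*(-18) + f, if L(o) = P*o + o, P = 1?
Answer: 42/5 ≈ 8.4000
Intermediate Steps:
L(o) = 2*o (L(o) = 1*o + o = o + o = 2*o)
A(r) = -4/r
A(L((-3 - 2)/(-4 + 2)))*(-18) + f = -4*(-4 + 2)/(2*(-3 - 2))*(-18) - 6 = -4/(2*(-5/(-2)))*(-18) - 6 = -4/(2*(-5*(-½)))*(-18) - 6 = -4/(2*(5/2))*(-18) - 6 = -4/5*(-18) - 6 = -4*⅕*(-18) - 6 = -⅘*(-18) - 6 = 72/5 - 6 = 42/5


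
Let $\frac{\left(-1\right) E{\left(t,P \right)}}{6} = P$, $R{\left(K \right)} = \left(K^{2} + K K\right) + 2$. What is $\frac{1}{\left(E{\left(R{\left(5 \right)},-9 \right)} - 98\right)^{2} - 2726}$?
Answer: $- \frac{1}{790} \approx -0.0012658$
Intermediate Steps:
$R{\left(K \right)} = 2 + 2 K^{2}$ ($R{\left(K \right)} = \left(K^{2} + K^{2}\right) + 2 = 2 K^{2} + 2 = 2 + 2 K^{2}$)
$E{\left(t,P \right)} = - 6 P$
$\frac{1}{\left(E{\left(R{\left(5 \right)},-9 \right)} - 98\right)^{2} - 2726} = \frac{1}{\left(\left(-6\right) \left(-9\right) - 98\right)^{2} - 2726} = \frac{1}{\left(54 - 98\right)^{2} - 2726} = \frac{1}{\left(-44\right)^{2} - 2726} = \frac{1}{1936 - 2726} = \frac{1}{-790} = - \frac{1}{790}$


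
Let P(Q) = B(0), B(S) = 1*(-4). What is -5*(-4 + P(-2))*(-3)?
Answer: -120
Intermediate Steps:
B(S) = -4
P(Q) = -4
-5*(-4 + P(-2))*(-3) = -5*(-4 - 4)*(-3) = -5*(-8)*(-3) = 40*(-3) = -120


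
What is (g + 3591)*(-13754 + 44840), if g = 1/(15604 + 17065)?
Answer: 3646834816680/32669 ≈ 1.1163e+8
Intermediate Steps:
g = 1/32669 ≈ 3.0610e-5
(g + 3591)*(-13754 + 44840) = (1/32669 + 3591)*(-13754 + 44840) = (117314380/32669)*31086 = 3646834816680/32669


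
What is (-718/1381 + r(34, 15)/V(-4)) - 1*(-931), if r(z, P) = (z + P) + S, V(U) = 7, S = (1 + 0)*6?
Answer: 9070906/9667 ≈ 938.34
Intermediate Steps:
S = 6 (S = 1*6 = 6)
r(z, P) = 6 + P + z (r(z, P) = (z + P) + 6 = (P + z) + 6 = 6 + P + z)
(-718/1381 + r(34, 15)/V(-4)) - 1*(-931) = (-718/1381 + (6 + 15 + 34)/7) - 1*(-931) = (-718*1/1381 + 55*(⅐)) + 931 = (-718/1381 + 55/7) + 931 = 70929/9667 + 931 = 9070906/9667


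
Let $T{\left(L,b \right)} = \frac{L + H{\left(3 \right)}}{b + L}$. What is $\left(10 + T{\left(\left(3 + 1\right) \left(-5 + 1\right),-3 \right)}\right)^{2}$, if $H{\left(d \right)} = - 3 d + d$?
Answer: $\frac{44944}{361} \approx 124.5$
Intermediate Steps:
$H{\left(d \right)} = - 2 d$
$T{\left(L,b \right)} = \frac{-6 + L}{L + b}$ ($T{\left(L,b \right)} = \frac{L - 6}{b + L} = \frac{L - 6}{L + b} = \frac{-6 + L}{L + b}$)
$\left(10 + T{\left(\left(3 + 1\right) \left(-5 + 1\right),-3 \right)}\right)^{2} = \left(10 + \frac{-6 + \left(3 + 1\right) \left(-5 + 1\right)}{\left(3 + 1\right) \left(-5 + 1\right) - 3}\right)^{2} = \left(10 + \frac{-6 + 4 \left(-4\right)}{4 \left(-4\right) - 3}\right)^{2} = \left(10 + \frac{-6 - 16}{-16 - 3}\right)^{2} = \left(10 + \frac{1}{-19} \left(-22\right)\right)^{2} = \left(10 - - \frac{22}{19}\right)^{2} = \left(10 + \frac{22}{19}\right)^{2} = \left(\frac{212}{19}\right)^{2} = \frac{44944}{361}$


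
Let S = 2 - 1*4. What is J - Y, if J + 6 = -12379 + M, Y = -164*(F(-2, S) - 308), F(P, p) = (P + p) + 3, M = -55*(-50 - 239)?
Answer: -47166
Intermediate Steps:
S = -2 (S = 2 - 4 = -2)
M = 15895 (M = -55*(-289) = 15895)
F(P, p) = 3 + P + p
Y = 50676 (Y = -164*((3 - 2 - 2) - 308) = -164*(-1 - 308) = -164*(-309) = 50676)
J = 3510 (J = -6 + (-12379 + 15895) = -6 + 3516 = 3510)
J - Y = 3510 - 1*50676 = 3510 - 50676 = -47166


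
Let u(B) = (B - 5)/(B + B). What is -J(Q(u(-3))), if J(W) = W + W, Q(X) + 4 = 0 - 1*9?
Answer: 26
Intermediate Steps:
u(B) = (-5 + B)/(2*B) (u(B) = (-5 + B)/((2*B)) = (-5 + B)*(1/(2*B)) = (-5 + B)/(2*B))
Q(X) = -13 (Q(X) = -4 + (0 - 1*9) = -4 + (0 - 9) = -4 - 9 = -13)
J(W) = 2*W
-J(Q(u(-3))) = -2*(-13) = -1*(-26) = 26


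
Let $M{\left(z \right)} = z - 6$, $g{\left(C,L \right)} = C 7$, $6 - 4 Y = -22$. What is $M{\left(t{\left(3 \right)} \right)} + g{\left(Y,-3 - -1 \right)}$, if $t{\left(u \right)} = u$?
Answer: $46$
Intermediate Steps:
$Y = 7$ ($Y = \frac{3}{2} - - \frac{11}{2} = \frac{3}{2} + \frac{11}{2} = 7$)
$g{\left(C,L \right)} = 7 C$
$M{\left(z \right)} = -6 + z$
$M{\left(t{\left(3 \right)} \right)} + g{\left(Y,-3 - -1 \right)} = \left(-6 + 3\right) + 7 \cdot 7 = -3 + 49 = 46$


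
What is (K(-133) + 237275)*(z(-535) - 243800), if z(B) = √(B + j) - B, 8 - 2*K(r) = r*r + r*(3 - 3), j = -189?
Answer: -111140237285/2 + 456869*I*√181 ≈ -5.557e+10 + 6.1465e+6*I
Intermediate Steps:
K(r) = 4 - r²/2 (K(r) = 4 - (r*r + r*(3 - 3))/2 = 4 - (r² + r*0)/2 = 4 - (r² + 0)/2 = 4 - r²/2)
z(B) = √(-189 + B) - B (z(B) = √(B - 189) - B = √(-189 + B) - B)
(K(-133) + 237275)*(z(-535) - 243800) = ((4 - ½*(-133)²) + 237275)*((√(-189 - 535) - 1*(-535)) - 243800) = ((4 - ½*17689) + 237275)*((√(-724) + 535) - 243800) = ((4 - 17689/2) + 237275)*((2*I*√181 + 535) - 243800) = (-17681/2 + 237275)*((535 + 2*I*√181) - 243800) = 456869*(-243265 + 2*I*√181)/2 = -111140237285/2 + 456869*I*√181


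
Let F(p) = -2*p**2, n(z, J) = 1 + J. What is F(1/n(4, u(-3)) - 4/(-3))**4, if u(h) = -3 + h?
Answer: 111612119056/2562890625 ≈ 43.549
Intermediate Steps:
F(1/n(4, u(-3)) - 4/(-3))**4 = (-2*(1/(1 + (-3 - 3)) - 4/(-3))**2)**4 = (-2*(1/(1 - 6) - 4*(-1/3))**2)**4 = (-2*(1/(-5) + 4/3)**2)**4 = (-2*(1*(-1/5) + 4/3)**2)**4 = (-2*(-1/5 + 4/3)**2)**4 = (-2*(17/15)**2)**4 = (-2*289/225)**4 = (-578/225)**4 = 111612119056/2562890625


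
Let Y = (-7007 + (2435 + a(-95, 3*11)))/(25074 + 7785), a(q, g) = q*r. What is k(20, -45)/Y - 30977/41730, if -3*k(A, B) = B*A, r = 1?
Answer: -31654337743/14981070 ≈ -2113.0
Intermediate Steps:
a(q, g) = q (a(q, g) = q*1 = q)
k(A, B) = -A*B/3 (k(A, B) = -B*A/3 = -A*B/3)
Y = -4667/32859 (Y = (-7007 + (2435 - 95))/(25074 + 7785) = (-7007 + 2340)/32859 = -4667*1/32859 = -4667/32859 ≈ -0.14203)
k(20, -45)/Y - 30977/41730 = (-⅓*20*(-45))/(-4667/32859) - 30977/41730 = 300*(-32859/4667) - 30977*1/41730 = -9857700/4667 - 30977/41730 = -31654337743/14981070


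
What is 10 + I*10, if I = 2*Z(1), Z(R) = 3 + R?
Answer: 90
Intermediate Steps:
I = 8 (I = 2*(3 + 1) = 2*4 = 8)
10 + I*10 = 10 + 8*10 = 10 + 80 = 90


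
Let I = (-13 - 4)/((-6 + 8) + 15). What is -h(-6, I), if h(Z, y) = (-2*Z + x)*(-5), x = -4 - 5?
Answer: 15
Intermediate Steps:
x = -9
I = -1 (I = -17/(2 + 15) = -17/17 = -17*1/17 = -1)
h(Z, y) = 45 + 10*Z (h(Z, y) = (-2*Z - 9)*(-5) = (-9 - 2*Z)*(-5) = 45 + 10*Z)
-h(-6, I) = -(45 + 10*(-6)) = -(45 - 60) = -1*(-15) = 15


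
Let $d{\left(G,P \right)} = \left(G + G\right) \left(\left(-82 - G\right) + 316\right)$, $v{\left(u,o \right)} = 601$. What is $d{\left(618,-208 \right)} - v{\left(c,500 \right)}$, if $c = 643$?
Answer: $-475225$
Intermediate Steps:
$d{\left(G,P \right)} = 2 G \left(234 - G\right)$
$d{\left(618,-208 \right)} - v{\left(c,500 \right)} = 2 \cdot 618 \left(234 - 618\right) - 601 = 2 \cdot 618 \left(-384\right) - 601 = -474624 - 601 = -475225$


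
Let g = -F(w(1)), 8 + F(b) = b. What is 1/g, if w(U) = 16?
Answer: -⅛ ≈ -0.12500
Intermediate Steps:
F(b) = -8 + b
g = -8 (g = -(-8 + 16) = -1*8 = -8)
1/g = 1/(-8) = -⅛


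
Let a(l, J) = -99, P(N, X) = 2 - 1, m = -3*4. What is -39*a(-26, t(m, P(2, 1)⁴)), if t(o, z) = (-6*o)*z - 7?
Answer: 3861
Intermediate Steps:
m = -12
P(N, X) = 1
t(o, z) = -7 - 6*o*z (t(o, z) = -6*o*z - 7 = -7 - 6*o*z)
-39*a(-26, t(m, P(2, 1)⁴)) = -39*(-99) = 3861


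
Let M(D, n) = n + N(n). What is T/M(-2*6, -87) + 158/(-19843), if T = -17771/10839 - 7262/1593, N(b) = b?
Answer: 549648867473/19871942325138 ≈ 0.027660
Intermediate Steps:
T = -35674007/5755509 (T = -17771*1/10839 - 7262*1/1593 = -17771/10839 - 7262/1593 = -35674007/5755509 ≈ -6.1982)
M(D, n) = 2*n (M(D, n) = n + n = 2*n)
T/M(-2*6, -87) + 158/(-19843) = -35674007/(5755509*(2*(-87))) + 158/(-19843) = -35674007/5755509/(-174) + 158*(-1/19843) = -35674007/5755509*(-1/174) - 158/19843 = 35674007/1001458566 - 158/19843 = 549648867473/19871942325138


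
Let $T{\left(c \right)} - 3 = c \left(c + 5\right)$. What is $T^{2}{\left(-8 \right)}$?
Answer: $729$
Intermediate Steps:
$T{\left(c \right)} = 3 + c \left(5 + c\right)$ ($T{\left(c \right)} = 3 + c \left(c + 5\right) = 3 + c \left(5 + c\right)$)
$T^{2}{\left(-8 \right)} = \left(3 + \left(-8\right)^{2} + 5 \left(-8\right)\right)^{2} = \left(3 + 64 - 40\right)^{2} = 27^{2} = 729$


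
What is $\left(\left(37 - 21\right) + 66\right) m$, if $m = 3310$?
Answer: $271420$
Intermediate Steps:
$\left(\left(37 - 21\right) + 66\right) m = \left(\left(37 - 21\right) + 66\right) 3310 = \left(16 + 66\right) 3310 = 82 \cdot 3310 = 271420$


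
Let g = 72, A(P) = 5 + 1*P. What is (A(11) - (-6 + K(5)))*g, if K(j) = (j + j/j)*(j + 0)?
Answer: -576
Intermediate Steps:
A(P) = 5 + P
K(j) = j*(1 + j) (K(j) = (j + 1)*j = (1 + j)*j = j*(1 + j))
(A(11) - (-6 + K(5)))*g = ((5 + 11) - (-6 + 5*(1 + 5)))*72 = (16 - (-6 + 5*6))*72 = (16 - (-6 + 30))*72 = (16 - 1*24)*72 = (16 - 24)*72 = -8*72 = -576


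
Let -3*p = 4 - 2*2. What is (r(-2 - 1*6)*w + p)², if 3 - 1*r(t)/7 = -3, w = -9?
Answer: 142884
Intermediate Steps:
p = 0 (p = -(4 - 2*2)/3 = -(4 - 4)/3 = -⅓*0 = 0)
r(t) = 42 (r(t) = 21 - 7*(-3) = 21 + 21 = 42)
(r(-2 - 1*6)*w + p)² = (42*(-9) + 0)² = (-378 + 0)² = (-378)² = 142884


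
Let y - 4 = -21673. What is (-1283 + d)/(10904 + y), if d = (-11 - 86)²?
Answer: -8126/10765 ≈ -0.75485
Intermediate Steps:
y = -21669 (y = 4 - 21673 = -21669)
d = 9409 (d = (-97)² = 9409)
(-1283 + d)/(10904 + y) = (-1283 + 9409)/(10904 - 21669) = 8126/(-10765) = 8126*(-1/10765) = -8126/10765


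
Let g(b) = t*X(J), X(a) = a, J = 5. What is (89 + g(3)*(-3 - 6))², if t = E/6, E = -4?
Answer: 14161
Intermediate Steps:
t = -⅔ (t = -4/6 = -4*⅙ = -⅔ ≈ -0.66667)
g(b) = -10/3 (g(b) = -⅔*5 = -10/3)
(89 + g(3)*(-3 - 6))² = (89 - 10*(-3 - 6)/3)² = (89 - 10/3*(-9))² = (89 + 30)² = 119² = 14161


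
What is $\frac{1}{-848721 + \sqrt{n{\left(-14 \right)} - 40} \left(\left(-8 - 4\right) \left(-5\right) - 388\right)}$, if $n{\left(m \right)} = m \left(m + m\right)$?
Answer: $- \frac{848721}{720289466273} + \frac{1312 \sqrt{22}}{720289466273} \approx -1.1698 \cdot 10^{-6}$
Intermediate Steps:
$n{\left(m \right)} = 2 m^{2}$ ($n{\left(m \right)} = m 2 m = 2 m^{2}$)
$\frac{1}{-848721 + \sqrt{n{\left(-14 \right)} - 40} \left(\left(-8 - 4\right) \left(-5\right) - 388\right)} = \frac{1}{-848721 + \sqrt{2 \left(-14\right)^{2} - 40} \left(\left(-8 - 4\right) \left(-5\right) - 388\right)} = \frac{1}{-848721 + \sqrt{2 \cdot 196 - 40} \left(\left(-12\right) \left(-5\right) - 388\right)} = \frac{1}{-848721 + \sqrt{392 - 40} \left(60 - 388\right)} = \frac{1}{-848721 + \sqrt{352} \left(-328\right)} = \frac{1}{-848721 + 4 \sqrt{22} \left(-328\right)} = \frac{1}{-848721 - 1312 \sqrt{22}}$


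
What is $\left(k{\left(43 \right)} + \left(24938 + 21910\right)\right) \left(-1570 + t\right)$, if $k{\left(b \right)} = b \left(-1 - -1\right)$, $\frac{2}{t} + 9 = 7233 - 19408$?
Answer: $- \frac{112018732992}{1523} \approx -7.3551 \cdot 10^{7}$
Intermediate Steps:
$t = - \frac{1}{6092}$ ($t = \frac{2}{-9 + \left(7233 - 19408\right)} = \frac{2}{-9 - 12175} = \frac{2}{-12184} = 2 \left(- \frac{1}{12184}\right) = - \frac{1}{6092} \approx -0.00016415$)
$k{\left(b \right)} = 0$ ($k{\left(b \right)} = b \left(-1 + 1\right) = b 0 = 0$)
$\left(k{\left(43 \right)} + \left(24938 + 21910\right)\right) \left(-1570 + t\right) = \left(0 + \left(24938 + 21910\right)\right) \left(-1570 - \frac{1}{6092}\right) = \left(0 + 46848\right) \left(- \frac{9564441}{6092}\right) = 46848 \left(- \frac{9564441}{6092}\right) = - \frac{112018732992}{1523}$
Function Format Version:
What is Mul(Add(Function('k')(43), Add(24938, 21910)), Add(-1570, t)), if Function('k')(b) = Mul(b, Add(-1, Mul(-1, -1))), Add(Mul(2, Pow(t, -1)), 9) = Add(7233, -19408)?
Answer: Rational(-112018732992, 1523) ≈ -7.3551e+7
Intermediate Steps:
t = Rational(-1, 6092) (t = Mul(2, Pow(Add(-9, Add(7233, -19408)), -1)) = Mul(2, Pow(Add(-9, -12175), -1)) = Mul(2, Pow(-12184, -1)) = Mul(2, Rational(-1, 12184)) = Rational(-1, 6092) ≈ -0.00016415)
Function('k')(b) = 0 (Function('k')(b) = Mul(b, Add(-1, 1)) = Mul(b, 0) = 0)
Mul(Add(Function('k')(43), Add(24938, 21910)), Add(-1570, t)) = Mul(Add(0, Add(24938, 21910)), Add(-1570, Rational(-1, 6092))) = Mul(Add(0, 46848), Rational(-9564441, 6092)) = Mul(46848, Rational(-9564441, 6092)) = Rational(-112018732992, 1523)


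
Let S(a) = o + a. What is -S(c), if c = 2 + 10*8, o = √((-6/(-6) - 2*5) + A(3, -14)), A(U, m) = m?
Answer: -82 - I*√23 ≈ -82.0 - 4.7958*I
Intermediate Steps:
o = I*√23 (o = √((-6/(-6) - 2*5) - 14) = √((-6*(-⅙) - 10) - 14) = √((1 - 10) - 14) = √(-9 - 14) = √(-23) = I*√23 ≈ 4.7958*I)
c = 82 (c = 2 + 80 = 82)
S(a) = a + I*√23 (S(a) = I*√23 + a = a + I*√23)
-S(c) = -(82 + I*√23) = -82 - I*√23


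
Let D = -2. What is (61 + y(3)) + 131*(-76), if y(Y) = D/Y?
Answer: -29687/3 ≈ -9895.7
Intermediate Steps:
y(Y) = -2/Y
(61 + y(3)) + 131*(-76) = (61 - 2/3) + 131*(-76) = (61 - 2*⅓) - 9956 = (61 - ⅔) - 9956 = 181/3 - 9956 = -29687/3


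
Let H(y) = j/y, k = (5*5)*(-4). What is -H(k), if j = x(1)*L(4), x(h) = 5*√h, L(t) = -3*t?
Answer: -⅗ ≈ -0.60000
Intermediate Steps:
k = -100 (k = 25*(-4) = -100)
j = -60 (j = (5*√1)*(-3*4) = (5*1)*(-12) = 5*(-12) = -60)
H(y) = -60/y
-H(k) = -(-60)/(-100) = -(-60)*(-1)/100 = -1*⅗ = -⅗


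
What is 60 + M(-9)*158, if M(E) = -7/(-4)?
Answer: 673/2 ≈ 336.50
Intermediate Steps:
M(E) = 7/4 (M(E) = -7*(-¼) = 7/4)
60 + M(-9)*158 = 60 + (7/4)*158 = 60 + 553/2 = 673/2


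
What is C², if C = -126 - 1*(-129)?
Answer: 9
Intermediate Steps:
C = 3 (C = -126 + 129 = 3)
C² = 3² = 9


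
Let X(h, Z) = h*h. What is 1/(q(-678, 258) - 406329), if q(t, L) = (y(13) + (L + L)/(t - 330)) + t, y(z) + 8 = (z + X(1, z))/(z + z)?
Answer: -1092/444460351 ≈ -2.4569e-6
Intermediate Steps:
X(h, Z) = h**2
y(z) = -8 + (1 + z)/(2*z) (y(z) = -8 + (z + 1**2)/(z + z) = -8 + (z + 1)/((2*z)) = -8 + (1 + z)*(1/(2*z)) = -8 + (1 + z)/(2*z))
q(t, L) = -97/13 + t + 2*L/(-330 + t) (q(t, L) = ((1/2)*(1 - 15*13)/13 + (L + L)/(t - 330)) + t = ((1/2)*(1/13)*(1 - 195) + (2*L)/(-330 + t)) + t = ((1/2)*(1/13)*(-194) + 2*L/(-330 + t)) + t = (-97/13 + 2*L/(-330 + t)) + t = -97/13 + t + 2*L/(-330 + t))
1/(q(-678, 258) - 406329) = 1/((32010 - 4387*(-678) + 13*(-678)**2 + 26*258)/(13*(-330 - 678)) - 406329) = 1/((1/13)*(32010 + 2974386 + 13*459684 + 6708)/(-1008) - 406329) = 1/((1/13)*(-1/1008)*(32010 + 2974386 + 5975892 + 6708) - 406329) = 1/((1/13)*(-1/1008)*8988996 - 406329) = 1/(-749083/1092 - 406329) = 1/(-444460351/1092) = -1092/444460351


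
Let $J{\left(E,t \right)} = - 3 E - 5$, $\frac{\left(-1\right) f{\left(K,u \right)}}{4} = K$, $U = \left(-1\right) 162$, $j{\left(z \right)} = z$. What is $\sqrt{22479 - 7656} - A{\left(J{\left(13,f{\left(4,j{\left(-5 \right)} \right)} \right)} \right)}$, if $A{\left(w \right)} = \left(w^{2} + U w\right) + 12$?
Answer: $-9076 + 9 \sqrt{183} \approx -8954.3$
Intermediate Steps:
$U = -162$
$f{\left(K,u \right)} = - 4 K$
$J{\left(E,t \right)} = -5 - 3 E$
$A{\left(w \right)} = 12 + w^{2} - 162 w$ ($A{\left(w \right)} = \left(w^{2} - 162 w\right) + 12 = 12 + w^{2} - 162 w$)
$\sqrt{22479 - 7656} - A{\left(J{\left(13,f{\left(4,j{\left(-5 \right)} \right)} \right)} \right)} = \sqrt{22479 - 7656} - \left(12 + \left(-5 - 39\right)^{2} - 162 \left(-5 - 39\right)\right) = \sqrt{14823} - \left(12 + \left(-5 - 39\right)^{2} - 162 \left(-5 - 39\right)\right) = 9 \sqrt{183} - \left(12 + \left(-44\right)^{2} - -7128\right) = 9 \sqrt{183} - \left(12 + 1936 + 7128\right) = 9 \sqrt{183} - 9076 = -9076 + 9 \sqrt{183}$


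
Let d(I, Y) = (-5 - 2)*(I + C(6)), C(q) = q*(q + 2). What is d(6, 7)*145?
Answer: -54810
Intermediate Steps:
C(q) = q*(2 + q)
d(I, Y) = -336 - 7*I (d(I, Y) = (-5 - 2)*(I + 6*(2 + 6)) = -7*(I + 6*8) = -7*(I + 48) = -7*(48 + I) = -336 - 7*I)
d(6, 7)*145 = (-336 - 7*6)*145 = (-336 - 42)*145 = -378*145 = -54810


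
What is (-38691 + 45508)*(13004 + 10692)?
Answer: 161535632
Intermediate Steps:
(-38691 + 45508)*(13004 + 10692) = 6817*23696 = 161535632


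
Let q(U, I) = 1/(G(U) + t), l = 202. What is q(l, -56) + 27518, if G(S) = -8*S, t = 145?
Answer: 40478977/1471 ≈ 27518.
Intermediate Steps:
q(U, I) = 1/(145 - 8*U) (q(U, I) = 1/(-8*U + 145) = 1/(145 - 8*U))
q(l, -56) + 27518 = -1/(-145 + 8*202) + 27518 = -1/(-145 + 1616) + 27518 = -1/1471 + 27518 = 40478977/1471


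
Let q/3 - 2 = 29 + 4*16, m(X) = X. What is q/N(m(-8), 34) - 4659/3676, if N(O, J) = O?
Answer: -271233/7352 ≈ -36.892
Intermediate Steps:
q = 285 (q = 6 + 3*(29 + 4*16) = 6 + 3*(29 + 64) = 6 + 3*93 = 6 + 279 = 285)
q/N(m(-8), 34) - 4659/3676 = 285/(-8) - 4659/3676 = 285*(-⅛) - 4659*1/3676 = -285/8 - 4659/3676 = -271233/7352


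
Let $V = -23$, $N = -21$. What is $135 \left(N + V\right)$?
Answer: $-5940$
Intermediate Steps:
$135 \left(N + V\right) = 135 \left(-21 - 23\right) = 135 \left(-44\right) = -5940$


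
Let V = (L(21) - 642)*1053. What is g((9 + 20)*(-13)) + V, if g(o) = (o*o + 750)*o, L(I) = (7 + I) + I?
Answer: -54489812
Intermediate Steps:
L(I) = 7 + 2*I
g(o) = o*(750 + o**2) (g(o) = (o**2 + 750)*o = (750 + o**2)*o = o*(750 + o**2))
V = -624429 (V = ((7 + 2*21) - 642)*1053 = ((7 + 42) - 642)*1053 = (49 - 642)*1053 = -593*1053 = -624429)
g((9 + 20)*(-13)) + V = ((9 + 20)*(-13))*(750 + ((9 + 20)*(-13))**2) - 624429 = (29*(-13))*(750 + (29*(-13))**2) - 624429 = -377*(750 + (-377)**2) - 624429 = -377*(750 + 142129) - 624429 = -377*142879 - 624429 = -53865383 - 624429 = -54489812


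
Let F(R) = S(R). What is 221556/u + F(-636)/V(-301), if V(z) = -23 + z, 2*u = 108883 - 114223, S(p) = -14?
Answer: -5978897/72090 ≈ -82.937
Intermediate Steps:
F(R) = -14
u = -2670 (u = (108883 - 114223)/2 = (½)*(-5340) = -2670)
221556/u + F(-636)/V(-301) = 221556/(-2670) - 14/(-23 - 301) = 221556*(-1/2670) - 14/(-324) = -36926/445 - 14*(-1/324) = -36926/445 + 7/162 = -5978897/72090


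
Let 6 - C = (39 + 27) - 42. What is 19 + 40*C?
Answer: -701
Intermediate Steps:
C = -18 (C = 6 - ((39 + 27) - 42) = 6 - (66 - 42) = 6 - 1*24 = 6 - 24 = -18)
19 + 40*C = 19 + 40*(-18) = 19 - 720 = -701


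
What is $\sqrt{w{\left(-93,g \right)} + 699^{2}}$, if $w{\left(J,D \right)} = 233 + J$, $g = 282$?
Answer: $\sqrt{488741} \approx 699.1$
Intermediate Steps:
$\sqrt{w{\left(-93,g \right)} + 699^{2}} = \sqrt{\left(233 - 93\right) + 699^{2}} = \sqrt{140 + 488601} = \sqrt{488741}$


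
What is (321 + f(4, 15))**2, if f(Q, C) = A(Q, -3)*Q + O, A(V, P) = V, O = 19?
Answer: 126736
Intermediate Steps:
f(Q, C) = 19 + Q**2 (f(Q, C) = Q*Q + 19 = Q**2 + 19 = 19 + Q**2)
(321 + f(4, 15))**2 = (321 + (19 + 4**2))**2 = (321 + (19 + 16))**2 = (321 + 35)**2 = 356**2 = 126736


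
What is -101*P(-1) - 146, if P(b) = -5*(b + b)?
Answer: -1156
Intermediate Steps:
P(b) = -10*b
-101*P(-1) - 146 = -(-1010)*(-1) - 146 = -101*10 - 146 = -1010 - 146 = -1156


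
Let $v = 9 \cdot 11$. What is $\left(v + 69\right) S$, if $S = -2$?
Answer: $-336$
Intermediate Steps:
$v = 99$
$\left(v + 69\right) S = \left(99 + 69\right) \left(-2\right) = 168 \left(-2\right) = -336$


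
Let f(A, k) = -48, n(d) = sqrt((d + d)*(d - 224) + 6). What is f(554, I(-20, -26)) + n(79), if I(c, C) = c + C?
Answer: -48 + 2*I*sqrt(5726) ≈ -48.0 + 151.34*I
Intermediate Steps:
n(d) = sqrt(6 + 2*d*(-224 + d)) (n(d) = sqrt((2*d)*(-224 + d) + 6) = sqrt(2*d*(-224 + d) + 6) = sqrt(6 + 2*d*(-224 + d)))
I(c, C) = C + c
f(554, I(-20, -26)) + n(79) = -48 + sqrt(6 - 448*79 + 2*79**2) = -48 + sqrt(6 - 35392 + 2*6241) = -48 + sqrt(6 - 35392 + 12482) = -48 + sqrt(-22904) = -48 + 2*I*sqrt(5726)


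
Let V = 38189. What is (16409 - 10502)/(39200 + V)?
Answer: 5907/77389 ≈ 0.076329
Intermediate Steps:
(16409 - 10502)/(39200 + V) = (16409 - 10502)/(39200 + 38189) = 5907/77389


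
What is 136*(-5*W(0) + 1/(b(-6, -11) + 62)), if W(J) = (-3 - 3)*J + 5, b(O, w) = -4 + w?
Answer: -159664/47 ≈ -3397.1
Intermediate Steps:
W(J) = 5 - 6*J (W(J) = -6*J + 5 = 5 - 6*J)
136*(-5*W(0) + 1/(b(-6, -11) + 62)) = 136*(-5*(5 - 6*0) + 1/((-4 - 11) + 62)) = 136*(-5*(5 + 0) + 1/(-15 + 62)) = 136*(-5*5 + 1/47) = 136*(-25 + 1/47) = 136*(-1174/47) = -159664/47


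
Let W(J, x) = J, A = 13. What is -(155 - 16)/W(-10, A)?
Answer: 139/10 ≈ 13.900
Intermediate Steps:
-(155 - 16)/W(-10, A) = -(155 - 16)/(-10) = -(-1)*139/10 = -1*(-139/10) = 139/10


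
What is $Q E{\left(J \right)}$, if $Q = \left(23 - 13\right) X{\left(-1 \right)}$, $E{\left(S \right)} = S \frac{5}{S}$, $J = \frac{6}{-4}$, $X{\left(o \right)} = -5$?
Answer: $-250$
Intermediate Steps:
$J = - \frac{3}{2}$ ($J = 6 \left(- \frac{1}{4}\right) = - \frac{3}{2} \approx -1.5$)
$E{\left(S \right)} = 5$
$Q = -50$ ($Q = \left(23 - 13\right) \left(-5\right) = 10 \left(-5\right) = -50$)
$Q E{\left(J \right)} = \left(-50\right) 5 = -250$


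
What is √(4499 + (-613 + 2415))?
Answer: √6301 ≈ 79.379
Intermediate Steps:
√(4499 + (-613 + 2415)) = √(4499 + 1802) = √6301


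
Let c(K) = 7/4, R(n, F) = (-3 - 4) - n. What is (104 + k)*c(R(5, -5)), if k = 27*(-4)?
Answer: -7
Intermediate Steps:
R(n, F) = -7 - n
k = -108
c(K) = 7/4 (c(K) = 7*(1/4) = 7/4)
(104 + k)*c(R(5, -5)) = (104 - 108)*(7/4) = -4*7/4 = -7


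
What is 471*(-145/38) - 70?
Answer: -70955/38 ≈ -1867.2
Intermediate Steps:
471*(-145/38) - 70 = -68295/38 - 70 = -70955/38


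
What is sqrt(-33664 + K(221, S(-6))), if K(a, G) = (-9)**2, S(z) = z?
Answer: I*sqrt(33583) ≈ 183.26*I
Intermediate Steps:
K(a, G) = 81
sqrt(-33664 + K(221, S(-6))) = sqrt(-33664 + 81) = sqrt(-33583) = I*sqrt(33583)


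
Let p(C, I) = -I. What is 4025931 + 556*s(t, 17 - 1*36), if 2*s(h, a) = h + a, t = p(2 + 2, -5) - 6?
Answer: 4020371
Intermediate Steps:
t = -1 (t = -1*(-5) - 6 = 5 - 6 = -1)
s(h, a) = a/2 + h/2 (s(h, a) = (h + a)/2 = (a + h)/2 = a/2 + h/2)
4025931 + 556*s(t, 17 - 1*36) = 4025931 + 556*((17 - 1*36)/2 + (½)*(-1)) = 4025931 + 556*((17 - 36)/2 - ½) = 4025931 + 556*((½)*(-19) - ½) = 4025931 + 556*(-19/2 - ½) = 4025931 + 556*(-10) = 4025931 - 5560 = 4020371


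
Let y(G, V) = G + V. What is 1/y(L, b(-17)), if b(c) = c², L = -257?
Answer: 1/32 ≈ 0.031250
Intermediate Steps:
1/y(L, b(-17)) = 1/(-257 + (-17)²) = 1/(-257 + 289) = 1/32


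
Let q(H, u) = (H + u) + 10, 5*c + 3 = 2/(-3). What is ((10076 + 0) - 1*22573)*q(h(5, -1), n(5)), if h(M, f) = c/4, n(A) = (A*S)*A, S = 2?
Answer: -44851733/60 ≈ -7.4753e+5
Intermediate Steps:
c = -11/15 (c = -3/5 + (2/(-3))/5 = -3/5 + (2*(-1/3))/5 = -3/5 + (1/5)*(-2/3) = -3/5 - 2/15 = -11/15 ≈ -0.73333)
n(A) = 2*A**2 (n(A) = (A*2)*A = (2*A)*A = 2*A**2)
h(M, f) = -11/60 (h(M, f) = -11/15/4 = -11/15*1/4 = -11/60)
q(H, u) = 10 + H + u
((10076 + 0) - 1*22573)*q(h(5, -1), n(5)) = ((10076 + 0) - 1*22573)*(10 - 11/60 + 2*5**2) = (10076 - 22573)*(10 - 11/60 + 2*25) = -12497*(10 - 11/60 + 50) = -12497*3589/60 = -44851733/60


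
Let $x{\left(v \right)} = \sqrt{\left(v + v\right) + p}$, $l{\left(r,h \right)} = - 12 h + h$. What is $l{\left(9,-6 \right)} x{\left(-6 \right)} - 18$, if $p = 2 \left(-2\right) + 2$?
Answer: $-18 + 66 i \sqrt{14} \approx -18.0 + 246.95 i$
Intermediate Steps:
$l{\left(r,h \right)} = - 11 h$
$p = -2$ ($p = -4 + 2 = -2$)
$x{\left(v \right)} = \sqrt{-2 + 2 v}$ ($x{\left(v \right)} = \sqrt{\left(v + v\right) - 2} = \sqrt{2 v - 2} = \sqrt{-2 + 2 v}$)
$l{\left(9,-6 \right)} x{\left(-6 \right)} - 18 = \left(-11\right) \left(-6\right) \sqrt{-2 + 2 \left(-6\right)} - 18 = 66 \sqrt{-2 - 12} - 18 = 66 \sqrt{-14} - 18 = 66 i \sqrt{14} - 18 = -18 + 66 i \sqrt{14}$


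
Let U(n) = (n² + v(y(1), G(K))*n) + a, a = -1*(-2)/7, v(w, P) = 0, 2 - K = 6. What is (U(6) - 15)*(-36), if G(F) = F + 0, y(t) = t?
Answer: -5364/7 ≈ -766.29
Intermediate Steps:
K = -4 (K = 2 - 1*6 = 2 - 6 = -4)
G(F) = F
a = 2/7 (a = 2*(⅐) = 2/7 ≈ 0.28571)
U(n) = 2/7 + n² (U(n) = (n² + 0*n) + 2/7 = (n² + 0) + 2/7 = n² + 2/7 = 2/7 + n²)
(U(6) - 15)*(-36) = ((2/7 + 6²) - 15)*(-36) = ((2/7 + 36) - 15)*(-36) = (254/7 - 15)*(-36) = (149/7)*(-36) = -5364/7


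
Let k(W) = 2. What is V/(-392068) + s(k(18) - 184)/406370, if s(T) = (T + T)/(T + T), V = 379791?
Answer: -77167638301/79662336580 ≈ -0.96868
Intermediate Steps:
s(T) = 1 (s(T) = (2*T)/((2*T)) = (2*T)*(1/(2*T)) = 1)
V/(-392068) + s(k(18) - 184)/406370 = 379791/(-392068) + 1/406370 = 379791*(-1/392068) + 1*(1/406370) = -379791/392068 + 1/406370 = -77167638301/79662336580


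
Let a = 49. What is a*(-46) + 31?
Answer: -2223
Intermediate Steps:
a*(-46) + 31 = 49*(-46) + 31 = -2254 + 31 = -2223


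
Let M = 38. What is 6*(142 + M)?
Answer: 1080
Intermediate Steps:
6*(142 + M) = 6*(142 + 38) = 6*180 = 1080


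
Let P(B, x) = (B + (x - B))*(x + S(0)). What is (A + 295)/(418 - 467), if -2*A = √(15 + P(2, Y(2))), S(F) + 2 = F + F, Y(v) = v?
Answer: -295/49 + √15/98 ≈ -5.9809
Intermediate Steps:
S(F) = -2 + 2*F (S(F) = -2 + (F + F) = -2 + 2*F)
P(B, x) = x*(-2 + x) (P(B, x) = (B + (x - B))*(x + (-2 + 2*0)) = x*(x + (-2 + 0)) = x*(x - 2) = x*(-2 + x))
A = -√15/2 (A = -√(15 + 2*(-2 + 2))/2 = -√(15 + 2*0)/2 = -√(15 + 0)/2 = -√15/2 ≈ -1.9365)
(A + 295)/(418 - 467) = (-√15/2 + 295)/(418 - 467) = (295 - √15/2)/(-49) = (295 - √15/2)*(-1/49) = -295/49 + √15/98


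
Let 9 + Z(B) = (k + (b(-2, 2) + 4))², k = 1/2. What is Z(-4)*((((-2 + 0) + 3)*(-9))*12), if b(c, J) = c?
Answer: 297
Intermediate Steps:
k = ½ (k = 1*(½) = ½ ≈ 0.50000)
Z(B) = -11/4 (Z(B) = -9 + (½ + (-2 + 4))² = -9 + (½ + 2)² = -9 + (5/2)² = -9 + 25/4 = -11/4)
Z(-4)*((((-2 + 0) + 3)*(-9))*12) = -11*((-2 + 0) + 3)*(-9)*12/4 = -11*(-2 + 3)*(-9)*12/4 = -11*1*(-9)*12/4 = -(-99)*12/4 = -11/4*(-108) = 297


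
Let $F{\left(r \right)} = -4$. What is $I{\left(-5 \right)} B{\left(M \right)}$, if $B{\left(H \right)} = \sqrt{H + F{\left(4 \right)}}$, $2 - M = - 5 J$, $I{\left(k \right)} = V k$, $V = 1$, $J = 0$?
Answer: $- 5 i \sqrt{2} \approx - 7.0711 i$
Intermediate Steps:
$I{\left(k \right)} = k$ ($I{\left(k \right)} = 1 k = k$)
$M = 2$ ($M = 2 - \left(-5\right) 0 = 2 - 0 = 2 + 0 = 2$)
$B{\left(H \right)} = \sqrt{-4 + H}$ ($B{\left(H \right)} = \sqrt{H - 4} = \sqrt{-4 + H}$)
$I{\left(-5 \right)} B{\left(M \right)} = - 5 \sqrt{-4 + 2} = - 5 \sqrt{-2} = - 5 i \sqrt{2}$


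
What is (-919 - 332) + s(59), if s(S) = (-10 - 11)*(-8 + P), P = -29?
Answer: -474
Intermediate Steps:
s(S) = 777 (s(S) = (-10 - 11)*(-8 - 29) = -21*(-37) = 777)
(-919 - 332) + s(59) = (-919 - 332) + 777 = -1251 + 777 = -474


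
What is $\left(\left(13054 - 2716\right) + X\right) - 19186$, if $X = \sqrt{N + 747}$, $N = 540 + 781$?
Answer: $-8848 + 2 \sqrt{517} \approx -8802.5$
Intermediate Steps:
$N = 1321$
$X = 2 \sqrt{517}$ ($X = \sqrt{1321 + 747} = \sqrt{2068} = 2 \sqrt{517} \approx 45.475$)
$\left(\left(13054 - 2716\right) + X\right) - 19186 = \left(\left(13054 - 2716\right) + 2 \sqrt{517}\right) - 19186 = \left(10338 + 2 \sqrt{517}\right) - 19186 = -8848 + 2 \sqrt{517}$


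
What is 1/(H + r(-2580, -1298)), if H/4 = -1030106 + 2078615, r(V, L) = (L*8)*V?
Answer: 1/30984756 ≈ 3.2274e-8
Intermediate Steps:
r(V, L) = 8*L*V (r(V, L) = (8*L)*V = 8*L*V)
H = 4194036 (H = 4*(-1030106 + 2078615) = 4*1048509 = 4194036)
1/(H + r(-2580, -1298)) = 1/(4194036 + 8*(-1298)*(-2580)) = 1/(4194036 + 26790720) = 1/30984756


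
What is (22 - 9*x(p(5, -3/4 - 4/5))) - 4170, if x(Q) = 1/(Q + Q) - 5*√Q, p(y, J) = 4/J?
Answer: -663401/160 + 180*I*√155/31 ≈ -4146.3 + 72.29*I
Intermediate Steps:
x(Q) = 1/(2*Q) - 5*√Q
(22 - 9*x(p(5, -3/4 - 4/5))) - 4170 = (22 - 9*(1 - 10*8*(-I/(¾ + ⅘)^(3/2)))/(2*(4/(-3/4 - 4/5)))) - 4170 = (22 - 9*(1 - 10*8*(-40*I*√155/961))/(2*(4/(-3*¼ - 4*⅕)))) - 4170 = (22 - 9*(1 - 10*8*(-40*I*√155/961))/(2*(4/(-¾ - ⅘)))) - 4170 = (22 - 9*(1 - 10*8*(-40*I*√155/961))/(2*(4/(-31/20)))) - 4170 = (22 - 9*(1 - 10*(-320*I*√155/961))/(2*(4*(-20/31)))) - 4170 = (22 - 9*(1 - (-3200)*I*√155/961)/(2*(-80/31))) - 4170 = (22 - 9*(-31)*(1 - (-3200)*I*√155/961)/(2*80)) - 4170 = (22 - 9*(-31)*(1 + 3200*I*√155/961)/(2*80)) - 4170 = (22 - 9*(-31/160 - 20*I*√155/31)) - 4170 = (22 + (279/160 + 180*I*√155/31)) - 4170 = (3799/160 + 180*I*√155/31) - 4170 = -663401/160 + 180*I*√155/31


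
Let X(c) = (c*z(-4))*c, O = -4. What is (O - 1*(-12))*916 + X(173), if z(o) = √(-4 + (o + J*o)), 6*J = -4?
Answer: 7328 + 119716*I*√3/3 ≈ 7328.0 + 69118.0*I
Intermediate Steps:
J = -⅔ (J = (⅙)*(-4) = -⅔ ≈ -0.66667)
z(o) = √(-4 + o/3) (z(o) = √(-4 + (o - 2*o/3)) = √(-4 + o/3))
X(c) = 4*I*√3*c²/3 (X(c) = (c*(√(-36 + 3*(-4))/3))*c = (c*(√(-36 - 12)/3))*c = (c*(√(-48)/3))*c = (c*((4*I*√3)/3))*c = (c*(4*I*√3/3))*c = (4*I*c*√3/3)*c = 4*I*√3*c²/3)
(O - 1*(-12))*916 + X(173) = (-4 - 1*(-12))*916 + (4/3)*I*√3*173² = (-4 + 12)*916 + (4/3)*I*√3*29929 = 8*916 + 119716*I*√3/3 = 7328 + 119716*I*√3/3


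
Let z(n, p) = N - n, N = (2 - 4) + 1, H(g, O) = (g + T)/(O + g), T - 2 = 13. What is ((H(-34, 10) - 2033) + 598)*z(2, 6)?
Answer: 34421/8 ≈ 4302.6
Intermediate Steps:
T = 15 (T = 2 + 13 = 15)
H(g, O) = (15 + g)/(O + g) (H(g, O) = (g + 15)/(O + g) = (15 + g)/(O + g))
N = -1 (N = -2 + 1 = -1)
z(n, p) = -1 - n
((H(-34, 10) - 2033) + 598)*z(2, 6) = (((15 - 34)/(10 - 34) - 2033) + 598)*(-1 - 1*2) = ((-19/(-24) - 2033) + 598)*(-1 - 2) = ((-1/24*(-19) - 2033) + 598)*(-3) = ((19/24 - 2033) + 598)*(-3) = (-48773/24 + 598)*(-3) = -34421/24*(-3) = 34421/8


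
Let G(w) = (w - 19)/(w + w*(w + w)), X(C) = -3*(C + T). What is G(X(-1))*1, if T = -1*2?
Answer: -10/171 ≈ -0.058480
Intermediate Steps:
T = -2
X(C) = 6 - 3*C (X(C) = -3*(C - 2) = -3*(-2 + C) = 6 - 3*C)
G(w) = (-19 + w)/(w + 2*w²) (G(w) = (-19 + w)/(w + w*(2*w)) = (-19 + w)/(w + 2*w²))
G(X(-1))*1 = ((-19 + (6 - 3*(-1)))/((6 - 3*(-1))*(1 + 2*(6 - 3*(-1)))))*1 = ((-19 + (6 + 3))/((6 + 3)*(1 + 2*(6 + 3))))*1 = ((-19 + 9)/(9*(1 + 2*9)))*1 = ((⅑)*(-10)/(1 + 18))*1 = ((⅑)*(-10)/19)*1 = ((⅑)*(1/19)*(-10))*1 = -10/171*1 = -10/171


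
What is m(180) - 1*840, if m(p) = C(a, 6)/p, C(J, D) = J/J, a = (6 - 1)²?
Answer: -151199/180 ≈ -839.99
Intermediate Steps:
a = 25 (a = 5² = 25)
C(J, D) = 1
m(p) = 1/p
m(180) - 1*840 = 1/180 - 1*840 = 1/180 - 840 = -151199/180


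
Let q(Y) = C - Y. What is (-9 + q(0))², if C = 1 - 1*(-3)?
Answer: 25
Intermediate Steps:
C = 4 (C = 1 + 3 = 4)
q(Y) = 4 - Y
(-9 + q(0))² = (-9 + (4 - 1*0))² = (-9 + (4 + 0))² = (-9 + 4)² = (-5)² = 25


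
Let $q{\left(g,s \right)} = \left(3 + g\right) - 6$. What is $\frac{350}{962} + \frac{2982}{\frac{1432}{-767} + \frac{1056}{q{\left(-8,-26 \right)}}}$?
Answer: $- \frac{543502057}{18052892} \approx -30.106$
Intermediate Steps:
$q{\left(g,s \right)} = -3 + g$
$\frac{350}{962} + \frac{2982}{\frac{1432}{-767} + \frac{1056}{q{\left(-8,-26 \right)}}} = \frac{350}{962} + \frac{2982}{\frac{1432}{-767} + \frac{1056}{-3 - 8}} = 350 \cdot \frac{1}{962} + \frac{2982}{1432 \left(- \frac{1}{767}\right) + \frac{1056}{-11}} = \frac{175}{481} + \frac{2982}{- \frac{1432}{767} + 1056 \left(- \frac{1}{11}\right)} = \frac{175}{481} + \frac{2982}{- \frac{1432}{767} - 96} = \frac{175}{481} + \frac{2982}{- \frac{75064}{767}} = \frac{175}{481} + 2982 \left(- \frac{767}{75064}\right) = \frac{175}{481} - \frac{1143597}{37532} = - \frac{543502057}{18052892}$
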